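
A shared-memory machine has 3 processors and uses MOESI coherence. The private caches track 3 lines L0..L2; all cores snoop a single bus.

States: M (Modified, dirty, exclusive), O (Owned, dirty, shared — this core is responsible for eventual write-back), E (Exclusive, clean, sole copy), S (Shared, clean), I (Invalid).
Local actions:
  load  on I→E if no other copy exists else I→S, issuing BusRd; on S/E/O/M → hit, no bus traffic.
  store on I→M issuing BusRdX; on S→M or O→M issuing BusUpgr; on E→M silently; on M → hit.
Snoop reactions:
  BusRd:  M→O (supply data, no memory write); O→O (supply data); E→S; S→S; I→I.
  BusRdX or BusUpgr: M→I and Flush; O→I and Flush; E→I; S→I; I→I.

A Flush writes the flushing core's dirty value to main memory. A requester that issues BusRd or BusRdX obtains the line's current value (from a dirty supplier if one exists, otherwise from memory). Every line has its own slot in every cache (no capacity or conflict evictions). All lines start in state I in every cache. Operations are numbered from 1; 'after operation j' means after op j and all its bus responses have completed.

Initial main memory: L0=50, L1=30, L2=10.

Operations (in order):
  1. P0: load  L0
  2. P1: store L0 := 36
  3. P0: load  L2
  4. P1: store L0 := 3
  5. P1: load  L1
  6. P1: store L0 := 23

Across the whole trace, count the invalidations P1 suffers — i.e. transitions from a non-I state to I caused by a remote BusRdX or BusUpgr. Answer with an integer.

invalidations = 0

[1] P0: load  L0 | P0:E(50), P1:I, P2:I | bus: BusRd
[2] P1: store L0 := 36 | P0:I, P1:M(36), P2:I | bus: BusRdX
[3] P0: load  L2 | P0:E(10), P1:I, P2:I | bus: BusRd
[4] P1: store L0 := 3 | P0:I, P1:M(3), P2:I | bus: none
[5] P1: load  L1 | P0:I, P1:E(30), P2:I | bus: BusRd
[6] P1: store L0 := 23 | P0:I, P1:M(23), P2:I | bus: none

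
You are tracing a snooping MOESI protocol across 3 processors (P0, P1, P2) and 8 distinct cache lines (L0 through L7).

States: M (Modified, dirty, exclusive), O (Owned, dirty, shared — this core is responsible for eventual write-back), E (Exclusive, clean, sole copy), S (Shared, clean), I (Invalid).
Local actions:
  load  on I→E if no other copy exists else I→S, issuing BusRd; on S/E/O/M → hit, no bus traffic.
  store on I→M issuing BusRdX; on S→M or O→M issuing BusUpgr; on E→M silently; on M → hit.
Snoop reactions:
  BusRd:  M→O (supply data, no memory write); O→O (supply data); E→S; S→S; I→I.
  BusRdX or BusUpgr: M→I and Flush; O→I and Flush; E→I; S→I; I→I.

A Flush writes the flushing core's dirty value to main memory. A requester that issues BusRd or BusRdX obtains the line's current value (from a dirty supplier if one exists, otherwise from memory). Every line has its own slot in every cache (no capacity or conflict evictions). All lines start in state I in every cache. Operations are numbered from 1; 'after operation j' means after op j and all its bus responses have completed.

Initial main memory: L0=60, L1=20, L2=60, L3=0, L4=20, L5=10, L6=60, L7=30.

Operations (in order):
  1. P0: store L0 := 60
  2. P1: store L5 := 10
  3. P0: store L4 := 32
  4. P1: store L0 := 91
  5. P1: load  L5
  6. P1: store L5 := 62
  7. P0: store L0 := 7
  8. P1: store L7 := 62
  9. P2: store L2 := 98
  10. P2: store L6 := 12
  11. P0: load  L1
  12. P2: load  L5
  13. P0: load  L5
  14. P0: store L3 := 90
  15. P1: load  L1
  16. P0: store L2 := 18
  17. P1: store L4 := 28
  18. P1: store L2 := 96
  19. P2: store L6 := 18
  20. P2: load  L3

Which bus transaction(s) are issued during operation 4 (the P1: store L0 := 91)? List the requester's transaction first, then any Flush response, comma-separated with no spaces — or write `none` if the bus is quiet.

bus = BusRdX,Flush

  op1 P0: store L0 := 60 → M/I/I on L0; bus BusRdX; mem=60
  op2 P1: store L5 := 10 → I/M/I on L5; bus BusRdX; mem=10
  op3 P0: store L4 := 32 → M/I/I on L4; bus BusRdX; mem=20
  op4 P1: store L0 := 91 → I/M/I on L0; bus BusRdX Flush; mem=60
  op5 P1: load  L5 → I/M/I on L5; bus (none); mem=10
  op6 P1: store L5 := 62 → I/M/I on L5; bus (none); mem=10
  op7 P0: store L0 := 7 → M/I/I on L0; bus BusRdX Flush; mem=91
  op8 P1: store L7 := 62 → I/M/I on L7; bus BusRdX; mem=30
  op9 P2: store L2 := 98 → I/I/M on L2; bus BusRdX; mem=60
  op10 P2: store L6 := 12 → I/I/M on L6; bus BusRdX; mem=60
  op11 P0: load  L1 → E/I/I on L1; bus BusRd; mem=20
  op12 P2: load  L5 → I/O/S on L5; bus BusRd; mem=10
  op13 P0: load  L5 → S/O/S on L5; bus BusRd; mem=10
  op14 P0: store L3 := 90 → M/I/I on L3; bus BusRdX; mem=0
  op15 P1: load  L1 → S/S/I on L1; bus BusRd; mem=20
  op16 P0: store L2 := 18 → M/I/I on L2; bus BusRdX Flush; mem=98
  op17 P1: store L4 := 28 → I/M/I on L4; bus BusRdX Flush; mem=32
  op18 P1: store L2 := 96 → I/M/I on L2; bus BusRdX Flush; mem=18
  op19 P2: store L6 := 18 → I/I/M on L6; bus (none); mem=60
  op20 P2: load  L3 → O/I/S on L3; bus BusRd; mem=0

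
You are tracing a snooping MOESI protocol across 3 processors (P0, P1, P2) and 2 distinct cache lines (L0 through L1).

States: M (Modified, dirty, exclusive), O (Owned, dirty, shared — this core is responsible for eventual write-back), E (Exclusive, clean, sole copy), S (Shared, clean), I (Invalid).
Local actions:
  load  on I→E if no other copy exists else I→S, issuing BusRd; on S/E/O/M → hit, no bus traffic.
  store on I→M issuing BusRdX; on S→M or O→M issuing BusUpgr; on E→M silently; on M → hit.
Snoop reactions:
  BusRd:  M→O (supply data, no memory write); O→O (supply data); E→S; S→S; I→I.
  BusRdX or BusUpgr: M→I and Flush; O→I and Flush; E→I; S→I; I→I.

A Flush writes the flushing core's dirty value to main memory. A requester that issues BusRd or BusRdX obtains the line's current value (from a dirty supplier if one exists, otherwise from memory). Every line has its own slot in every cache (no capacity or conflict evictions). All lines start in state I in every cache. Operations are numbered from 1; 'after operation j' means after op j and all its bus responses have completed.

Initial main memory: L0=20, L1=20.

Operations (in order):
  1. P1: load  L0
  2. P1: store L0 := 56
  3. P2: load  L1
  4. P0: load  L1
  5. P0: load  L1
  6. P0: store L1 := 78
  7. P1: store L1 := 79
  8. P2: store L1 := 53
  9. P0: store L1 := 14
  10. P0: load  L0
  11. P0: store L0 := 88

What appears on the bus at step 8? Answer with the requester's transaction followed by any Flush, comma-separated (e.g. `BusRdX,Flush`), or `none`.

step 1: P1: load  L0  ⟶  IEI  (L0)  txn=BusRd  M[L0]=20
step 2: P1: store L0 := 56  ⟶  IMI  (L0)  txn=∅  M[L0]=20
step 3: P2: load  L1  ⟶  IIE  (L1)  txn=BusRd  M[L1]=20
step 4: P0: load  L1  ⟶  SIS  (L1)  txn=BusRd  M[L1]=20
step 5: P0: load  L1  ⟶  SIS  (L1)  txn=∅  M[L1]=20
step 6: P0: store L1 := 78  ⟶  MII  (L1)  txn=BusUpgr  M[L1]=20
step 7: P1: store L1 := 79  ⟶  IMI  (L1)  txn=BusRdX+Flush  M[L1]=78
step 8: P2: store L1 := 53  ⟶  IIM  (L1)  txn=BusRdX+Flush  M[L1]=79
step 9: P0: store L1 := 14  ⟶  MII  (L1)  txn=BusRdX+Flush  M[L1]=53
step 10: P0: load  L0  ⟶  SOI  (L0)  txn=BusRd  M[L0]=20
step 11: P0: store L0 := 88  ⟶  MII  (L0)  txn=BusUpgr+Flush  M[L0]=56

bus = BusRdX,Flush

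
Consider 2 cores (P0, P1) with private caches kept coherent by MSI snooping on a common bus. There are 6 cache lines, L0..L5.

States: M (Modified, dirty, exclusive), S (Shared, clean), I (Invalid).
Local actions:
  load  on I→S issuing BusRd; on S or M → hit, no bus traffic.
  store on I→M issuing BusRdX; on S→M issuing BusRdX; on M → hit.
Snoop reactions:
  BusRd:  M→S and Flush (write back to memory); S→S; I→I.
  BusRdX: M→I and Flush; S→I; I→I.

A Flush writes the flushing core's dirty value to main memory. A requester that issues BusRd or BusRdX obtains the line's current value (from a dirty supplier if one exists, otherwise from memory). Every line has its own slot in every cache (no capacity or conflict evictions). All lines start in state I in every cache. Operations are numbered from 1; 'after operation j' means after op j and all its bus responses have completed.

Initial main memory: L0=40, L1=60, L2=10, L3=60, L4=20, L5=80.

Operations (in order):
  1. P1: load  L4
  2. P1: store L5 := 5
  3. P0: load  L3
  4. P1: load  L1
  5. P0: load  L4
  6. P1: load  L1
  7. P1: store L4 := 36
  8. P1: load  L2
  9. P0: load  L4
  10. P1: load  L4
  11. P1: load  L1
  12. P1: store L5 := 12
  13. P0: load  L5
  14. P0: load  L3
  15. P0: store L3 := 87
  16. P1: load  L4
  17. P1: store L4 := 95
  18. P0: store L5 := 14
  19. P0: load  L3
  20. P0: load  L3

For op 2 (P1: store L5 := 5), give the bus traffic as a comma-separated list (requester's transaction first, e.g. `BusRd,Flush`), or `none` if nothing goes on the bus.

bus = BusRdX

1. P1: load  L4  bus=[BusRd]  L4: P0=I P1=S  mem[L4]=20
2. P1: store L5 := 5  bus=[BusRdX]  L5: P0=I P1=M  mem[L5]=80
3. P0: load  L3  bus=[BusRd]  L3: P0=S P1=I  mem[L3]=60
4. P1: load  L1  bus=[BusRd]  L1: P0=I P1=S  mem[L1]=60
5. P0: load  L4  bus=[BusRd]  L4: P0=S P1=S  mem[L4]=20
6. P1: load  L1  bus=[-]  L1: P0=I P1=S  mem[L1]=60
7. P1: store L4 := 36  bus=[BusRdX]  L4: P0=I P1=M  mem[L4]=20
8. P1: load  L2  bus=[BusRd]  L2: P0=I P1=S  mem[L2]=10
9. P0: load  L4  bus=[BusRd,Flush]  L4: P0=S P1=S  mem[L4]=36
10. P1: load  L4  bus=[-]  L4: P0=S P1=S  mem[L4]=36
11. P1: load  L1  bus=[-]  L1: P0=I P1=S  mem[L1]=60
12. P1: store L5 := 12  bus=[-]  L5: P0=I P1=M  mem[L5]=80
13. P0: load  L5  bus=[BusRd,Flush]  L5: P0=S P1=S  mem[L5]=12
14. P0: load  L3  bus=[-]  L3: P0=S P1=I  mem[L3]=60
15. P0: store L3 := 87  bus=[BusRdX]  L3: P0=M P1=I  mem[L3]=60
16. P1: load  L4  bus=[-]  L4: P0=S P1=S  mem[L4]=36
17. P1: store L4 := 95  bus=[BusRdX]  L4: P0=I P1=M  mem[L4]=36
18. P0: store L5 := 14  bus=[BusRdX]  L5: P0=M P1=I  mem[L5]=12
19. P0: load  L3  bus=[-]  L3: P0=M P1=I  mem[L3]=60
20. P0: load  L3  bus=[-]  L3: P0=M P1=I  mem[L3]=60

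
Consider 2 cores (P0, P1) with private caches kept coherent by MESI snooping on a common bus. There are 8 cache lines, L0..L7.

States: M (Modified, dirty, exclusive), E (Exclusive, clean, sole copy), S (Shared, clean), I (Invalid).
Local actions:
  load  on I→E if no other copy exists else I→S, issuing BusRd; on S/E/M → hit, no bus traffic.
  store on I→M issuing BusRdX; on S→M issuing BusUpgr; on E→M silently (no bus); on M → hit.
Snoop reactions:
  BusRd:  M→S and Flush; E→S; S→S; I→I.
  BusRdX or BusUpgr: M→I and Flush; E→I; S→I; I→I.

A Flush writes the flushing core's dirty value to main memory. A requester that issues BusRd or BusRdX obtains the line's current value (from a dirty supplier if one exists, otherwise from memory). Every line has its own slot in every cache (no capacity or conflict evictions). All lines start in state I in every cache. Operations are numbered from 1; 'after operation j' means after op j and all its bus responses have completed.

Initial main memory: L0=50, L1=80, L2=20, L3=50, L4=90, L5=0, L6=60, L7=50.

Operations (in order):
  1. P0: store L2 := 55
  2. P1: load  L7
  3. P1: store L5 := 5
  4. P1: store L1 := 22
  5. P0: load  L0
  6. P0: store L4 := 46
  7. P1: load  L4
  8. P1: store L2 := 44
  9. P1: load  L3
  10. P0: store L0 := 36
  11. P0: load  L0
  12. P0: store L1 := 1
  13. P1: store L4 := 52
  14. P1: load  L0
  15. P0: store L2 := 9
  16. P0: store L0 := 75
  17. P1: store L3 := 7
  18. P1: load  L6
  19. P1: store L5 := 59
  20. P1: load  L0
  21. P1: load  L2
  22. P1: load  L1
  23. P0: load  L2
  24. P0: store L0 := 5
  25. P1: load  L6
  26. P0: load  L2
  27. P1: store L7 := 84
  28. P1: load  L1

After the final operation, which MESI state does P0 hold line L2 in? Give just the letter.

state = S

1. P0: store L2 := 55  bus=[BusRdX]  L2: P0=M P1=I  mem[L2]=20
2. P1: load  L7  bus=[BusRd]  L7: P0=I P1=E  mem[L7]=50
3. P1: store L5 := 5  bus=[BusRdX]  L5: P0=I P1=M  mem[L5]=0
4. P1: store L1 := 22  bus=[BusRdX]  L1: P0=I P1=M  mem[L1]=80
5. P0: load  L0  bus=[BusRd]  L0: P0=E P1=I  mem[L0]=50
6. P0: store L4 := 46  bus=[BusRdX]  L4: P0=M P1=I  mem[L4]=90
7. P1: load  L4  bus=[BusRd,Flush]  L4: P0=S P1=S  mem[L4]=46
8. P1: store L2 := 44  bus=[BusRdX,Flush]  L2: P0=I P1=M  mem[L2]=55
9. P1: load  L3  bus=[BusRd]  L3: P0=I P1=E  mem[L3]=50
10. P0: store L0 := 36  bus=[-]  L0: P0=M P1=I  mem[L0]=50
11. P0: load  L0  bus=[-]  L0: P0=M P1=I  mem[L0]=50
12. P0: store L1 := 1  bus=[BusRdX,Flush]  L1: P0=M P1=I  mem[L1]=22
13. P1: store L4 := 52  bus=[BusUpgr]  L4: P0=I P1=M  mem[L4]=46
14. P1: load  L0  bus=[BusRd,Flush]  L0: P0=S P1=S  mem[L0]=36
15. P0: store L2 := 9  bus=[BusRdX,Flush]  L2: P0=M P1=I  mem[L2]=44
16. P0: store L0 := 75  bus=[BusUpgr]  L0: P0=M P1=I  mem[L0]=36
17. P1: store L3 := 7  bus=[-]  L3: P0=I P1=M  mem[L3]=50
18. P1: load  L6  bus=[BusRd]  L6: P0=I P1=E  mem[L6]=60
19. P1: store L5 := 59  bus=[-]  L5: P0=I P1=M  mem[L5]=0
20. P1: load  L0  bus=[BusRd,Flush]  L0: P0=S P1=S  mem[L0]=75
21. P1: load  L2  bus=[BusRd,Flush]  L2: P0=S P1=S  mem[L2]=9
22. P1: load  L1  bus=[BusRd,Flush]  L1: P0=S P1=S  mem[L1]=1
23. P0: load  L2  bus=[-]  L2: P0=S P1=S  mem[L2]=9
24. P0: store L0 := 5  bus=[BusUpgr]  L0: P0=M P1=I  mem[L0]=75
25. P1: load  L6  bus=[-]  L6: P0=I P1=E  mem[L6]=60
26. P0: load  L2  bus=[-]  L2: P0=S P1=S  mem[L2]=9
27. P1: store L7 := 84  bus=[-]  L7: P0=I P1=M  mem[L7]=50
28. P1: load  L1  bus=[-]  L1: P0=S P1=S  mem[L1]=1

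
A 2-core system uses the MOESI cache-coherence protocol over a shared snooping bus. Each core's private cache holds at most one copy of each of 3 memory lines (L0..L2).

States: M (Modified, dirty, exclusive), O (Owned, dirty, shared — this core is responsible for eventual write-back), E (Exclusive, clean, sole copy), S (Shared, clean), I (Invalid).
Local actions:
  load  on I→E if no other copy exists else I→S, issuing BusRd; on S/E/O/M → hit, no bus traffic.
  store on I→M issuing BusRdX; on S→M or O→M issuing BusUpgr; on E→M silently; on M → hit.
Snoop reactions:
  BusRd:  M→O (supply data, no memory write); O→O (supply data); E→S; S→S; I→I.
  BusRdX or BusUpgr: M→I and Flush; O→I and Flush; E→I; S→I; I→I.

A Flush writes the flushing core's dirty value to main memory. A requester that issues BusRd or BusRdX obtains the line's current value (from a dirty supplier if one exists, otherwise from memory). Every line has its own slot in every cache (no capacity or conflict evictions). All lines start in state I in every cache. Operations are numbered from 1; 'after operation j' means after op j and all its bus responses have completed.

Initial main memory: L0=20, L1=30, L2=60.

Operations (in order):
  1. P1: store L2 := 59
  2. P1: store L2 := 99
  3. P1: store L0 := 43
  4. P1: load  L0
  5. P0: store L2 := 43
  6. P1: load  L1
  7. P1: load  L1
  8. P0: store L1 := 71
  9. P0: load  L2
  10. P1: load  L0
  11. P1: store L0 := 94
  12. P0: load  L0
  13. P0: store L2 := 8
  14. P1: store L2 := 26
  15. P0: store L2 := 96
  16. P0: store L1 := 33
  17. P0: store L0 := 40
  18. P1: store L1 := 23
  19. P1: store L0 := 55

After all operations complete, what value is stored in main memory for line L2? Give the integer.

memory[L2] = 26

step 1: P1: store L2 := 59  ⟶  IM  (L2)  txn=BusRdX  M[L2]=60
step 2: P1: store L2 := 99  ⟶  IM  (L2)  txn=∅  M[L2]=60
step 3: P1: store L0 := 43  ⟶  IM  (L0)  txn=BusRdX  M[L0]=20
step 4: P1: load  L0  ⟶  IM  (L0)  txn=∅  M[L0]=20
step 5: P0: store L2 := 43  ⟶  MI  (L2)  txn=BusRdX+Flush  M[L2]=99
step 6: P1: load  L1  ⟶  IE  (L1)  txn=BusRd  M[L1]=30
step 7: P1: load  L1  ⟶  IE  (L1)  txn=∅  M[L1]=30
step 8: P0: store L1 := 71  ⟶  MI  (L1)  txn=BusRdX  M[L1]=30
step 9: P0: load  L2  ⟶  MI  (L2)  txn=∅  M[L2]=99
step 10: P1: load  L0  ⟶  IM  (L0)  txn=∅  M[L0]=20
step 11: P1: store L0 := 94  ⟶  IM  (L0)  txn=∅  M[L0]=20
step 12: P0: load  L0  ⟶  SO  (L0)  txn=BusRd  M[L0]=20
step 13: P0: store L2 := 8  ⟶  MI  (L2)  txn=∅  M[L2]=99
step 14: P1: store L2 := 26  ⟶  IM  (L2)  txn=BusRdX+Flush  M[L2]=8
step 15: P0: store L2 := 96  ⟶  MI  (L2)  txn=BusRdX+Flush  M[L2]=26
step 16: P0: store L1 := 33  ⟶  MI  (L1)  txn=∅  M[L1]=30
step 17: P0: store L0 := 40  ⟶  MI  (L0)  txn=BusUpgr+Flush  M[L0]=94
step 18: P1: store L1 := 23  ⟶  IM  (L1)  txn=BusRdX+Flush  M[L1]=33
step 19: P1: store L0 := 55  ⟶  IM  (L0)  txn=BusRdX+Flush  M[L0]=40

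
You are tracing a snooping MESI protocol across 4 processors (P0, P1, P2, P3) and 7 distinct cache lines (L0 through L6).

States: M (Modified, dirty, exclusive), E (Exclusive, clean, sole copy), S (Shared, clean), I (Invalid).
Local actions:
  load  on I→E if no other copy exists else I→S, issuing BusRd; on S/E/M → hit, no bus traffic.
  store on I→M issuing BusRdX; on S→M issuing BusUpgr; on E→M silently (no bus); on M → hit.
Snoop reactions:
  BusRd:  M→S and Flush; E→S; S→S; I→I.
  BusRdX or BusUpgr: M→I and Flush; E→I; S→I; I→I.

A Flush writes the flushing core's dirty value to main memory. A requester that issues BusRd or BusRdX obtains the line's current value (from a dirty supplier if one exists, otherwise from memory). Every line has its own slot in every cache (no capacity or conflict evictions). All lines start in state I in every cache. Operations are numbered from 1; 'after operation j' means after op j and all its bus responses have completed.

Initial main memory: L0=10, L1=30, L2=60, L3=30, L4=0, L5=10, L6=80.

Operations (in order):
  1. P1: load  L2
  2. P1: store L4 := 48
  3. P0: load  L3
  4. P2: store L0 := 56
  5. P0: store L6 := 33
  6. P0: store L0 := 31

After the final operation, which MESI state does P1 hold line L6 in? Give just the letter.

  op1 P1: load  L2 → I/E/I/I on L2; bus BusRd; mem=60
  op2 P1: store L4 := 48 → I/M/I/I on L4; bus BusRdX; mem=0
  op3 P0: load  L3 → E/I/I/I on L3; bus BusRd; mem=30
  op4 P2: store L0 := 56 → I/I/M/I on L0; bus BusRdX; mem=10
  op5 P0: store L6 := 33 → M/I/I/I on L6; bus BusRdX; mem=80
  op6 P0: store L0 := 31 → M/I/I/I on L0; bus BusRdX Flush; mem=56

state = I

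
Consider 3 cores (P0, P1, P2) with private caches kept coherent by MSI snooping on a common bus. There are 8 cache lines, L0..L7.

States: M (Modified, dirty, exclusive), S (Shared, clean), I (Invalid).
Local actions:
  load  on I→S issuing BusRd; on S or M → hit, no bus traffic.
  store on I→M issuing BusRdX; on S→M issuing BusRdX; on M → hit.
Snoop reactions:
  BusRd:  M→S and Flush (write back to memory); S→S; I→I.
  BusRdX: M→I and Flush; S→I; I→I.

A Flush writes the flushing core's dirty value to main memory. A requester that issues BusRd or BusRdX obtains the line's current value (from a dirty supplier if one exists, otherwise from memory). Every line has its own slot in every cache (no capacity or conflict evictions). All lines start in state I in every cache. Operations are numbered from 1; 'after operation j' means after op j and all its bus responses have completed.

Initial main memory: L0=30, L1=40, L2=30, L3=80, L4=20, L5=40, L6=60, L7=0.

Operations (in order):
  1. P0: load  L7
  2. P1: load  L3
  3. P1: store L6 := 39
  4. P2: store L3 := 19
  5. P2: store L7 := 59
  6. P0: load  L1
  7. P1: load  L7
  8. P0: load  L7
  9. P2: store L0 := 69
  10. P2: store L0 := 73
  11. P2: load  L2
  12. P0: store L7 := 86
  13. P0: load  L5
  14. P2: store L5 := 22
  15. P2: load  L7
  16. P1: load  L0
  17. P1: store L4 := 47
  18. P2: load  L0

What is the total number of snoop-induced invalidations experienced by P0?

invalidations = 2

  op1 P0: load  L7 → S/I/I on L7; bus BusRd; mem=0
  op2 P1: load  L3 → I/S/I on L3; bus BusRd; mem=80
  op3 P1: store L6 := 39 → I/M/I on L6; bus BusRdX; mem=60
  op4 P2: store L3 := 19 → I/I/M on L3; bus BusRdX; mem=80
  op5 P2: store L7 := 59 → I/I/M on L7; bus BusRdX; mem=0
  op6 P0: load  L1 → S/I/I on L1; bus BusRd; mem=40
  op7 P1: load  L7 → I/S/S on L7; bus BusRd Flush; mem=59
  op8 P0: load  L7 → S/S/S on L7; bus BusRd; mem=59
  op9 P2: store L0 := 69 → I/I/M on L0; bus BusRdX; mem=30
  op10 P2: store L0 := 73 → I/I/M on L0; bus (none); mem=30
  op11 P2: load  L2 → I/I/S on L2; bus BusRd; mem=30
  op12 P0: store L7 := 86 → M/I/I on L7; bus BusRdX; mem=59
  op13 P0: load  L5 → S/I/I on L5; bus BusRd; mem=40
  op14 P2: store L5 := 22 → I/I/M on L5; bus BusRdX; mem=40
  op15 P2: load  L7 → S/I/S on L7; bus BusRd Flush; mem=86
  op16 P1: load  L0 → I/S/S on L0; bus BusRd Flush; mem=73
  op17 P1: store L4 := 47 → I/M/I on L4; bus BusRdX; mem=20
  op18 P2: load  L0 → I/S/S on L0; bus (none); mem=73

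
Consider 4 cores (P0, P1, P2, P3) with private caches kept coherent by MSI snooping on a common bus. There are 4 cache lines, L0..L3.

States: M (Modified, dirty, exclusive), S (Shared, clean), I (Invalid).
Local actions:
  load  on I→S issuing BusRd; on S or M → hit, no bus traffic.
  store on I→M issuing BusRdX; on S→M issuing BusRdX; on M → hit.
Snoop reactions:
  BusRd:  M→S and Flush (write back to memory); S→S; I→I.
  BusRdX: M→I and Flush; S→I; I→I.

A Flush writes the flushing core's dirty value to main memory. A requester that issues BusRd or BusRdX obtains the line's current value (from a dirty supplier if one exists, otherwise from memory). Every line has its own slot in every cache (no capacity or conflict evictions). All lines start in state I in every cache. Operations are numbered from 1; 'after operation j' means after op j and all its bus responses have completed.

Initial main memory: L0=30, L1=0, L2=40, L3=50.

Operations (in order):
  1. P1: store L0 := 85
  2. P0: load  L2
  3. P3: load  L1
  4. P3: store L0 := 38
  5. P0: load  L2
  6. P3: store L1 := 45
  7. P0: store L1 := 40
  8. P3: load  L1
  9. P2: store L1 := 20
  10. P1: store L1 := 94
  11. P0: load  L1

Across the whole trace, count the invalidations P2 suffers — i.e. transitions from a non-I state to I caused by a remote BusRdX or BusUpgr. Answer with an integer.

invalidations = 1

[1] P1: store L0 := 85 | P0:I, P1:M(85), P2:I, P3:I | bus: BusRdX
[2] P0: load  L2 | P0:S(40), P1:I, P2:I, P3:I | bus: BusRd
[3] P3: load  L1 | P0:I, P1:I, P2:I, P3:S(0) | bus: BusRd
[4] P3: store L0 := 38 | P0:I, P1:I, P2:I, P3:M(38) | bus: BusRdX,Flush
[5] P0: load  L2 | P0:S(40), P1:I, P2:I, P3:I | bus: none
[6] P3: store L1 := 45 | P0:I, P1:I, P2:I, P3:M(45) | bus: BusRdX
[7] P0: store L1 := 40 | P0:M(40), P1:I, P2:I, P3:I | bus: BusRdX,Flush
[8] P3: load  L1 | P0:S(40), P1:I, P2:I, P3:S(40) | bus: BusRd,Flush
[9] P2: store L1 := 20 | P0:I, P1:I, P2:M(20), P3:I | bus: BusRdX
[10] P1: store L1 := 94 | P0:I, P1:M(94), P2:I, P3:I | bus: BusRdX,Flush
[11] P0: load  L1 | P0:S(94), P1:S(94), P2:I, P3:I | bus: BusRd,Flush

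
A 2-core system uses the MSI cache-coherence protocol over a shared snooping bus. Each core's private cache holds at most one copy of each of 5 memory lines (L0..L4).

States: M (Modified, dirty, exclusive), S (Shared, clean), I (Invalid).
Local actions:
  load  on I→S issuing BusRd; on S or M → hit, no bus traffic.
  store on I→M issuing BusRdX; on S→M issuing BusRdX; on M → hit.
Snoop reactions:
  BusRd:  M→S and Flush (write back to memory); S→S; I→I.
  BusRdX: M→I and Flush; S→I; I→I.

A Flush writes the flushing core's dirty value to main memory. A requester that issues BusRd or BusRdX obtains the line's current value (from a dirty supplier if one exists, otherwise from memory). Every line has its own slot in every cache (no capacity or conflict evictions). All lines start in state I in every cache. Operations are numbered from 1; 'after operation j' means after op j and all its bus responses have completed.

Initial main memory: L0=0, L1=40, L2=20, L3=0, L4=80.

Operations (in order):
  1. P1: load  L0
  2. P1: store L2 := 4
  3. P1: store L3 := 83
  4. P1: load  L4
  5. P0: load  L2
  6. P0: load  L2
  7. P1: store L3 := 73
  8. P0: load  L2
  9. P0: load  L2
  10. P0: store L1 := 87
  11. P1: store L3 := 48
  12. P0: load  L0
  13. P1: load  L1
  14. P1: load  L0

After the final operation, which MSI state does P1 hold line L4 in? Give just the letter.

state = S

1. P1: load  L0  bus=[BusRd]  L0: P0=I P1=S  mem[L0]=0
2. P1: store L2 := 4  bus=[BusRdX]  L2: P0=I P1=M  mem[L2]=20
3. P1: store L3 := 83  bus=[BusRdX]  L3: P0=I P1=M  mem[L3]=0
4. P1: load  L4  bus=[BusRd]  L4: P0=I P1=S  mem[L4]=80
5. P0: load  L2  bus=[BusRd,Flush]  L2: P0=S P1=S  mem[L2]=4
6. P0: load  L2  bus=[-]  L2: P0=S P1=S  mem[L2]=4
7. P1: store L3 := 73  bus=[-]  L3: P0=I P1=M  mem[L3]=0
8. P0: load  L2  bus=[-]  L2: P0=S P1=S  mem[L2]=4
9. P0: load  L2  bus=[-]  L2: P0=S P1=S  mem[L2]=4
10. P0: store L1 := 87  bus=[BusRdX]  L1: P0=M P1=I  mem[L1]=40
11. P1: store L3 := 48  bus=[-]  L3: P0=I P1=M  mem[L3]=0
12. P0: load  L0  bus=[BusRd]  L0: P0=S P1=S  mem[L0]=0
13. P1: load  L1  bus=[BusRd,Flush]  L1: P0=S P1=S  mem[L1]=87
14. P1: load  L0  bus=[-]  L0: P0=S P1=S  mem[L0]=0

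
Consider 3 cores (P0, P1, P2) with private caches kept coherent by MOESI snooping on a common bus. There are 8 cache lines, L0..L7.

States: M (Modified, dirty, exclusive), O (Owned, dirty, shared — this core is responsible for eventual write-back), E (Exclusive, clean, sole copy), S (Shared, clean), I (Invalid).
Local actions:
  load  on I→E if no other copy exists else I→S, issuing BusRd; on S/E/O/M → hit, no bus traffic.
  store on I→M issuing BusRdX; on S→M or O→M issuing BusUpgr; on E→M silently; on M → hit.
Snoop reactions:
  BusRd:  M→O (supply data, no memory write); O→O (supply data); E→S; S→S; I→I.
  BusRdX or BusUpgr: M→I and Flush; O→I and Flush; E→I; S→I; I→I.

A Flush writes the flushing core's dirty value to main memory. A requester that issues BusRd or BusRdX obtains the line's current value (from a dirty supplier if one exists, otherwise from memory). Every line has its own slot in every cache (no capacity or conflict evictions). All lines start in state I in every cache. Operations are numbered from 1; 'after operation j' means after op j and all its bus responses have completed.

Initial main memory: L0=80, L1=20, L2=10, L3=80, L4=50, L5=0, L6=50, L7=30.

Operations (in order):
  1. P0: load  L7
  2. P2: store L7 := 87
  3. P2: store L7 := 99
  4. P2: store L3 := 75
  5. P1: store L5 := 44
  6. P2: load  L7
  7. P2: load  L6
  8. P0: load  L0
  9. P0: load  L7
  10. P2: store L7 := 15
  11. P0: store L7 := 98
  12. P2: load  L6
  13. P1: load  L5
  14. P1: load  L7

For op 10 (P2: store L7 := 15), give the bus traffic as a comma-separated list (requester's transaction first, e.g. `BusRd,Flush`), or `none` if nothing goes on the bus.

bus = BusUpgr

step 1: P0: load  L7  ⟶  EII  (L7)  txn=BusRd  M[L7]=30
step 2: P2: store L7 := 87  ⟶  IIM  (L7)  txn=BusRdX  M[L7]=30
step 3: P2: store L7 := 99  ⟶  IIM  (L7)  txn=∅  M[L7]=30
step 4: P2: store L3 := 75  ⟶  IIM  (L3)  txn=BusRdX  M[L3]=80
step 5: P1: store L5 := 44  ⟶  IMI  (L5)  txn=BusRdX  M[L5]=0
step 6: P2: load  L7  ⟶  IIM  (L7)  txn=∅  M[L7]=30
step 7: P2: load  L6  ⟶  IIE  (L6)  txn=BusRd  M[L6]=50
step 8: P0: load  L0  ⟶  EII  (L0)  txn=BusRd  M[L0]=80
step 9: P0: load  L7  ⟶  SIO  (L7)  txn=BusRd  M[L7]=30
step 10: P2: store L7 := 15  ⟶  IIM  (L7)  txn=BusUpgr  M[L7]=30
step 11: P0: store L7 := 98  ⟶  MII  (L7)  txn=BusRdX+Flush  M[L7]=15
step 12: P2: load  L6  ⟶  IIE  (L6)  txn=∅  M[L6]=50
step 13: P1: load  L5  ⟶  IMI  (L5)  txn=∅  M[L5]=0
step 14: P1: load  L7  ⟶  OSI  (L7)  txn=BusRd  M[L7]=15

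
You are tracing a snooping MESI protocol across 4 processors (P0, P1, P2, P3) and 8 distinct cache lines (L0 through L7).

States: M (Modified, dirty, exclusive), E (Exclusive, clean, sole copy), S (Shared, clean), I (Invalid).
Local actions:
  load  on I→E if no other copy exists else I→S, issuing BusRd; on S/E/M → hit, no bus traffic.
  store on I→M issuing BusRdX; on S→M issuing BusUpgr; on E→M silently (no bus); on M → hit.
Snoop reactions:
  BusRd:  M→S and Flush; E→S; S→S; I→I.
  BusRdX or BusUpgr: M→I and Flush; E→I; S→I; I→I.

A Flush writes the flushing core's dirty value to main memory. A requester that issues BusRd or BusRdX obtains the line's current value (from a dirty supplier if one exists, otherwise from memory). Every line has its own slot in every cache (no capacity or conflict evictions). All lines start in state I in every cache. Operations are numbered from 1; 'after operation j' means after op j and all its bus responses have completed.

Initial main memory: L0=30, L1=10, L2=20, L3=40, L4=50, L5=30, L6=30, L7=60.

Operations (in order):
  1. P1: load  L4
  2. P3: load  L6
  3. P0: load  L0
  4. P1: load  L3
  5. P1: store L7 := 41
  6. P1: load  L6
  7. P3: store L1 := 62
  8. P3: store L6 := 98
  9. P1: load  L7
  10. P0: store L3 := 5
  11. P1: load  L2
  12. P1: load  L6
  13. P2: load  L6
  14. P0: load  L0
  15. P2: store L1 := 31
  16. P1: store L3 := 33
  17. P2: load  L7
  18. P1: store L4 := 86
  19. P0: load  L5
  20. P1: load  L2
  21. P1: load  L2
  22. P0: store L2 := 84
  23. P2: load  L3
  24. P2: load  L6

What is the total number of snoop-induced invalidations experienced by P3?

invalidations = 1

[1] P1: load  L4 | P0:I, P1:E(50), P2:I, P3:I | bus: BusRd
[2] P3: load  L6 | P0:I, P1:I, P2:I, P3:E(30) | bus: BusRd
[3] P0: load  L0 | P0:E(30), P1:I, P2:I, P3:I | bus: BusRd
[4] P1: load  L3 | P0:I, P1:E(40), P2:I, P3:I | bus: BusRd
[5] P1: store L7 := 41 | P0:I, P1:M(41), P2:I, P3:I | bus: BusRdX
[6] P1: load  L6 | P0:I, P1:S(30), P2:I, P3:S(30) | bus: BusRd
[7] P3: store L1 := 62 | P0:I, P1:I, P2:I, P3:M(62) | bus: BusRdX
[8] P3: store L6 := 98 | P0:I, P1:I, P2:I, P3:M(98) | bus: BusUpgr
[9] P1: load  L7 | P0:I, P1:M(41), P2:I, P3:I | bus: none
[10] P0: store L3 := 5 | P0:M(5), P1:I, P2:I, P3:I | bus: BusRdX
[11] P1: load  L2 | P0:I, P1:E(20), P2:I, P3:I | bus: BusRd
[12] P1: load  L6 | P0:I, P1:S(98), P2:I, P3:S(98) | bus: BusRd,Flush
[13] P2: load  L6 | P0:I, P1:S(98), P2:S(98), P3:S(98) | bus: BusRd
[14] P0: load  L0 | P0:E(30), P1:I, P2:I, P3:I | bus: none
[15] P2: store L1 := 31 | P0:I, P1:I, P2:M(31), P3:I | bus: BusRdX,Flush
[16] P1: store L3 := 33 | P0:I, P1:M(33), P2:I, P3:I | bus: BusRdX,Flush
[17] P2: load  L7 | P0:I, P1:S(41), P2:S(41), P3:I | bus: BusRd,Flush
[18] P1: store L4 := 86 | P0:I, P1:M(86), P2:I, P3:I | bus: none
[19] P0: load  L5 | P0:E(30), P1:I, P2:I, P3:I | bus: BusRd
[20] P1: load  L2 | P0:I, P1:E(20), P2:I, P3:I | bus: none
[21] P1: load  L2 | P0:I, P1:E(20), P2:I, P3:I | bus: none
[22] P0: store L2 := 84 | P0:M(84), P1:I, P2:I, P3:I | bus: BusRdX
[23] P2: load  L3 | P0:I, P1:S(33), P2:S(33), P3:I | bus: BusRd,Flush
[24] P2: load  L6 | P0:I, P1:S(98), P2:S(98), P3:S(98) | bus: none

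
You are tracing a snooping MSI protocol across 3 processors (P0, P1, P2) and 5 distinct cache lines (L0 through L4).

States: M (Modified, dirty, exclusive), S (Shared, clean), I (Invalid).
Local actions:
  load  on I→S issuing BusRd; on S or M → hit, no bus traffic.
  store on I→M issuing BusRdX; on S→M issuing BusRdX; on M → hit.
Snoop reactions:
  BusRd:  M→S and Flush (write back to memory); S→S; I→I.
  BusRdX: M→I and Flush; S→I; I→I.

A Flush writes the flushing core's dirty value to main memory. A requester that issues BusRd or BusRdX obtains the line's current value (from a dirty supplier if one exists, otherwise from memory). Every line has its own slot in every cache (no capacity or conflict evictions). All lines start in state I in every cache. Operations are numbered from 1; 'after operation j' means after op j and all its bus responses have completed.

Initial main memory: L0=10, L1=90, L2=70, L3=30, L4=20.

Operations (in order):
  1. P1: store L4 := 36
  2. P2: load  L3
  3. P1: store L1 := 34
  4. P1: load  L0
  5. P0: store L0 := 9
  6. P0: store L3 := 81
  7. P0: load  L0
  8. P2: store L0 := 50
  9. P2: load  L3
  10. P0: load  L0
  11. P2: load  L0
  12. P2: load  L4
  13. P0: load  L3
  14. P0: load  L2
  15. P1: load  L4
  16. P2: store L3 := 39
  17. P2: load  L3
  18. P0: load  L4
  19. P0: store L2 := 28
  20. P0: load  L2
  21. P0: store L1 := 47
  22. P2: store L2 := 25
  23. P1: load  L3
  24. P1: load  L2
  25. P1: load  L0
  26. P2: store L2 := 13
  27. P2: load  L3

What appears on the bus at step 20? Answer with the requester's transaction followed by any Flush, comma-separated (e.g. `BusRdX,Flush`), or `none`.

[1] P1: store L4 := 36 | P0:I, P1:M(36), P2:I | bus: BusRdX
[2] P2: load  L3 | P0:I, P1:I, P2:S(30) | bus: BusRd
[3] P1: store L1 := 34 | P0:I, P1:M(34), P2:I | bus: BusRdX
[4] P1: load  L0 | P0:I, P1:S(10), P2:I | bus: BusRd
[5] P0: store L0 := 9 | P0:M(9), P1:I, P2:I | bus: BusRdX
[6] P0: store L3 := 81 | P0:M(81), P1:I, P2:I | bus: BusRdX
[7] P0: load  L0 | P0:M(9), P1:I, P2:I | bus: none
[8] P2: store L0 := 50 | P0:I, P1:I, P2:M(50) | bus: BusRdX,Flush
[9] P2: load  L3 | P0:S(81), P1:I, P2:S(81) | bus: BusRd,Flush
[10] P0: load  L0 | P0:S(50), P1:I, P2:S(50) | bus: BusRd,Flush
[11] P2: load  L0 | P0:S(50), P1:I, P2:S(50) | bus: none
[12] P2: load  L4 | P0:I, P1:S(36), P2:S(36) | bus: BusRd,Flush
[13] P0: load  L3 | P0:S(81), P1:I, P2:S(81) | bus: none
[14] P0: load  L2 | P0:S(70), P1:I, P2:I | bus: BusRd
[15] P1: load  L4 | P0:I, P1:S(36), P2:S(36) | bus: none
[16] P2: store L3 := 39 | P0:I, P1:I, P2:M(39) | bus: BusRdX
[17] P2: load  L3 | P0:I, P1:I, P2:M(39) | bus: none
[18] P0: load  L4 | P0:S(36), P1:S(36), P2:S(36) | bus: BusRd
[19] P0: store L2 := 28 | P0:M(28), P1:I, P2:I | bus: BusRdX
[20] P0: load  L2 | P0:M(28), P1:I, P2:I | bus: none
[21] P0: store L1 := 47 | P0:M(47), P1:I, P2:I | bus: BusRdX,Flush
[22] P2: store L2 := 25 | P0:I, P1:I, P2:M(25) | bus: BusRdX,Flush
[23] P1: load  L3 | P0:I, P1:S(39), P2:S(39) | bus: BusRd,Flush
[24] P1: load  L2 | P0:I, P1:S(25), P2:S(25) | bus: BusRd,Flush
[25] P1: load  L0 | P0:S(50), P1:S(50), P2:S(50) | bus: BusRd
[26] P2: store L2 := 13 | P0:I, P1:I, P2:M(13) | bus: BusRdX
[27] P2: load  L3 | P0:I, P1:S(39), P2:S(39) | bus: none

bus = none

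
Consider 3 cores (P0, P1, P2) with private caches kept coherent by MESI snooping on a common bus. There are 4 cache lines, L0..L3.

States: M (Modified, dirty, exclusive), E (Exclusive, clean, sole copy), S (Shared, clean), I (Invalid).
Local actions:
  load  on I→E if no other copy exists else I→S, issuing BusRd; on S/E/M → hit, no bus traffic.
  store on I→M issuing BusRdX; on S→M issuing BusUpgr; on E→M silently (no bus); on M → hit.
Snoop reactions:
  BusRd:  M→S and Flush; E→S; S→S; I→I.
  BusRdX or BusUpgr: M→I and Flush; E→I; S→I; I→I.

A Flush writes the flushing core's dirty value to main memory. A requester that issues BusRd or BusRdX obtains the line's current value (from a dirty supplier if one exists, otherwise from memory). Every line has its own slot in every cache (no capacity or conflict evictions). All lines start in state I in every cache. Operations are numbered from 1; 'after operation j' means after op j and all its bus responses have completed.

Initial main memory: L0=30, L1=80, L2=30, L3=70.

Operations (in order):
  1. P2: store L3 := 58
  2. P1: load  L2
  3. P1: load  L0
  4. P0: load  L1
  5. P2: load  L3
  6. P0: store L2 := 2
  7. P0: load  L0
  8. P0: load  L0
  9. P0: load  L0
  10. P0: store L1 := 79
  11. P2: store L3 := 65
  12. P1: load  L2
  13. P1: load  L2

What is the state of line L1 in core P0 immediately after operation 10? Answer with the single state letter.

  op1 P2: store L3 := 58 → I/I/M on L3; bus BusRdX; mem=70
  op2 P1: load  L2 → I/E/I on L2; bus BusRd; mem=30
  op3 P1: load  L0 → I/E/I on L0; bus BusRd; mem=30
  op4 P0: load  L1 → E/I/I on L1; bus BusRd; mem=80
  op5 P2: load  L3 → I/I/M on L3; bus (none); mem=70
  op6 P0: store L2 := 2 → M/I/I on L2; bus BusRdX; mem=30
  op7 P0: load  L0 → S/S/I on L0; bus BusRd; mem=30
  op8 P0: load  L0 → S/S/I on L0; bus (none); mem=30
  op9 P0: load  L0 → S/S/I on L0; bus (none); mem=30
  op10 P0: store L1 := 79 → M/I/I on L1; bus (none); mem=80
  op11 P2: store L3 := 65 → I/I/M on L3; bus (none); mem=70
  op12 P1: load  L2 → S/S/I on L2; bus BusRd Flush; mem=2
  op13 P1: load  L2 → S/S/I on L2; bus (none); mem=2

state = M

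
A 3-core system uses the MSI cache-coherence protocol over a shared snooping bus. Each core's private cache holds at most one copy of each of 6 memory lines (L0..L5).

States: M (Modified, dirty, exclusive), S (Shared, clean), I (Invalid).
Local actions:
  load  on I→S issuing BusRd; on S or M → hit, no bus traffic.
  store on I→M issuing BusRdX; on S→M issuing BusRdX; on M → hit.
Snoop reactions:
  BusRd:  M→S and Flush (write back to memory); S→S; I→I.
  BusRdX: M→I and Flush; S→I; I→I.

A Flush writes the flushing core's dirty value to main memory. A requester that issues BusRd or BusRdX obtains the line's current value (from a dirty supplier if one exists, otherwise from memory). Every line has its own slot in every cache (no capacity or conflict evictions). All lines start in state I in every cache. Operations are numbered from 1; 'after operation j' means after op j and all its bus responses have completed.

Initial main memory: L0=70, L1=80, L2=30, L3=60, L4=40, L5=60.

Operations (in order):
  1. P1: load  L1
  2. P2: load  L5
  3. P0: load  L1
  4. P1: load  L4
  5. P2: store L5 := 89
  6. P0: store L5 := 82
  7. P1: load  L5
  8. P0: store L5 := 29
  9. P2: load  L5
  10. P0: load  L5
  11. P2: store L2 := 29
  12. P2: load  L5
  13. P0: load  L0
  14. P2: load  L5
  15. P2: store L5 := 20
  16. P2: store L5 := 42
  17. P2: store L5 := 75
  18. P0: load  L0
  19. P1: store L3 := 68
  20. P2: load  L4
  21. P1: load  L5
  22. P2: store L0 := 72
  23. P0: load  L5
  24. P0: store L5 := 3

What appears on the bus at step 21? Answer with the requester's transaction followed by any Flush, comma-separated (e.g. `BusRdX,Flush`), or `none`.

bus = BusRd,Flush

[1] P1: load  L1 | P0:I, P1:S(80), P2:I | bus: BusRd
[2] P2: load  L5 | P0:I, P1:I, P2:S(60) | bus: BusRd
[3] P0: load  L1 | P0:S(80), P1:S(80), P2:I | bus: BusRd
[4] P1: load  L4 | P0:I, P1:S(40), P2:I | bus: BusRd
[5] P2: store L5 := 89 | P0:I, P1:I, P2:M(89) | bus: BusRdX
[6] P0: store L5 := 82 | P0:M(82), P1:I, P2:I | bus: BusRdX,Flush
[7] P1: load  L5 | P0:S(82), P1:S(82), P2:I | bus: BusRd,Flush
[8] P0: store L5 := 29 | P0:M(29), P1:I, P2:I | bus: BusRdX
[9] P2: load  L5 | P0:S(29), P1:I, P2:S(29) | bus: BusRd,Flush
[10] P0: load  L5 | P0:S(29), P1:I, P2:S(29) | bus: none
[11] P2: store L2 := 29 | P0:I, P1:I, P2:M(29) | bus: BusRdX
[12] P2: load  L5 | P0:S(29), P1:I, P2:S(29) | bus: none
[13] P0: load  L0 | P0:S(70), P1:I, P2:I | bus: BusRd
[14] P2: load  L5 | P0:S(29), P1:I, P2:S(29) | bus: none
[15] P2: store L5 := 20 | P0:I, P1:I, P2:M(20) | bus: BusRdX
[16] P2: store L5 := 42 | P0:I, P1:I, P2:M(42) | bus: none
[17] P2: store L5 := 75 | P0:I, P1:I, P2:M(75) | bus: none
[18] P0: load  L0 | P0:S(70), P1:I, P2:I | bus: none
[19] P1: store L3 := 68 | P0:I, P1:M(68), P2:I | bus: BusRdX
[20] P2: load  L4 | P0:I, P1:S(40), P2:S(40) | bus: BusRd
[21] P1: load  L5 | P0:I, P1:S(75), P2:S(75) | bus: BusRd,Flush
[22] P2: store L0 := 72 | P0:I, P1:I, P2:M(72) | bus: BusRdX
[23] P0: load  L5 | P0:S(75), P1:S(75), P2:S(75) | bus: BusRd
[24] P0: store L5 := 3 | P0:M(3), P1:I, P2:I | bus: BusRdX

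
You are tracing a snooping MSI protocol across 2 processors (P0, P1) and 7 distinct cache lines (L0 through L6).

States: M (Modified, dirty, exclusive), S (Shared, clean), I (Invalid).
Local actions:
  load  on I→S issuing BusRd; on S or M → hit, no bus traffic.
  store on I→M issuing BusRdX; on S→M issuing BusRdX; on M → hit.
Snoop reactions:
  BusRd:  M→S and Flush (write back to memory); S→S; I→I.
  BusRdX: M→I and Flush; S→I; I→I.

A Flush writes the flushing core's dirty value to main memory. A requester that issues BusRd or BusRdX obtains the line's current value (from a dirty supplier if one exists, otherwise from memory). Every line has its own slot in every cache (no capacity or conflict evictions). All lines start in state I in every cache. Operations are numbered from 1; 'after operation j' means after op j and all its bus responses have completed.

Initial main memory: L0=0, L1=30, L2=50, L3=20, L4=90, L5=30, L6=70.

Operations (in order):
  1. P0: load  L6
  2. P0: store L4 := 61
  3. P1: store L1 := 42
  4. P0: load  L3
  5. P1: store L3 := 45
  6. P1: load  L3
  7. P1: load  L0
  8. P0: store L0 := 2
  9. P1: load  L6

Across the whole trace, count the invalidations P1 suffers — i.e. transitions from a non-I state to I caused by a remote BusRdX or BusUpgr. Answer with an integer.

invalidations = 1

step 1: P0: load  L6  ⟶  SI  (L6)  txn=BusRd  M[L6]=70
step 2: P0: store L4 := 61  ⟶  MI  (L4)  txn=BusRdX  M[L4]=90
step 3: P1: store L1 := 42  ⟶  IM  (L1)  txn=BusRdX  M[L1]=30
step 4: P0: load  L3  ⟶  SI  (L3)  txn=BusRd  M[L3]=20
step 5: P1: store L3 := 45  ⟶  IM  (L3)  txn=BusRdX  M[L3]=20
step 6: P1: load  L3  ⟶  IM  (L3)  txn=∅  M[L3]=20
step 7: P1: load  L0  ⟶  IS  (L0)  txn=BusRd  M[L0]=0
step 8: P0: store L0 := 2  ⟶  MI  (L0)  txn=BusRdX  M[L0]=0
step 9: P1: load  L6  ⟶  SS  (L6)  txn=BusRd  M[L6]=70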